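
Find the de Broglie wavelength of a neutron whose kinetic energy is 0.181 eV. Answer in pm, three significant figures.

KE = 0.181 eV = 2.900 × 10⁻²⁰ J.
p = √(2mKE) = √(2 × 1.675 × 10⁻²⁷ × 2.900 × 10⁻²⁰) = 9.856 × 10⁻²⁴ kg·m/s.
λ = h/p = 6.626 × 10⁻³⁴ / 9.856 × 10⁻²⁴ = 6.72 × 10⁻¹¹ m = 67.2 pm.

λ = 67.2 pm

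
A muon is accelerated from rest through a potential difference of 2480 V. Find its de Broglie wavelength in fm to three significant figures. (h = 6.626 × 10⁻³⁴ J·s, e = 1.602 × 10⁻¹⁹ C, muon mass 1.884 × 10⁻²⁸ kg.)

KE = eV = 1.602 × 10⁻¹⁹ × 2480 = 3.973 × 10⁻¹⁶ J.
p = √(2mKE) = √(2 × 1.884 × 10⁻²⁸ × 3.973 × 10⁻¹⁶) = 3.869 × 10⁻²² kg·m/s.
λ = h/p = 6.626 × 10⁻³⁴ / 3.869 × 10⁻²² = 1.71 × 10⁻¹² m = 1710 fm.

λ = 1710 fm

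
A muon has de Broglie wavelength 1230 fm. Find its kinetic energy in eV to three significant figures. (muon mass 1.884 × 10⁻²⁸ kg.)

p = h/λ = 6.626 × 10⁻³⁴ / 1.230 × 10⁻¹² = 5.387 × 10⁻²² kg·m/s.
KE = p²/(2m) = (5.387 × 10⁻²²)² / (2 × 1.884 × 10⁻²⁸) = 7.702 × 10⁻¹⁶ J = 4810 eV.

KE = 4810 eV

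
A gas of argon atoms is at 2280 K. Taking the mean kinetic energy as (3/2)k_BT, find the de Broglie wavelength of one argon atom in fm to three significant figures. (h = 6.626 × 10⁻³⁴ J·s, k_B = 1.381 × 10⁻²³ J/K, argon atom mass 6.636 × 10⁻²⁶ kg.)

λ = 8370 fm

KE = (3/2)k_BT = 1.5 × 1.381 × 10⁻²³ × 2280 = 4.723 × 10⁻²⁰ J.
p = √(2mKE) = √(2 × 6.636 × 10⁻²⁶ × 4.723 × 10⁻²⁰) = 7.917 × 10⁻²³ kg·m/s.
λ = h/p = 8.37 × 10⁻¹² m = 8370 fm.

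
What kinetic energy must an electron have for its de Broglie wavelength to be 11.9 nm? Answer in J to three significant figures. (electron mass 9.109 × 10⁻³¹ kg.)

p = h/λ = 6.626 × 10⁻³⁴ / 1.190 × 10⁻⁸ = 5.568 × 10⁻²⁶ kg·m/s.
KE = p²/(2m) = (5.568 × 10⁻²⁶)² / (2 × 9.109 × 10⁻³¹) = 1.702 × 10⁻²¹ J = 1.70 × 10⁻²¹ J.

KE = 1.70 × 10⁻²¹ J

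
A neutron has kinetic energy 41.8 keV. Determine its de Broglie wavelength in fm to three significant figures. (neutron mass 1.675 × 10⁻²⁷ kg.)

KE = 41.8 keV = 6.696 × 10⁻¹⁵ J.
p = √(2mKE) = √(2 × 1.675 × 10⁻²⁷ × 6.696 × 10⁻¹⁵) = 4.736 × 10⁻²¹ kg·m/s.
λ = h/p = 6.626 × 10⁻³⁴ / 4.736 × 10⁻²¹ = 1.40 × 10⁻¹³ m = 140 fm.

λ = 140 fm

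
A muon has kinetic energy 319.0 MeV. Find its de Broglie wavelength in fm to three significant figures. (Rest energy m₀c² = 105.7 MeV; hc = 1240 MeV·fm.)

Total energy E = KE + m₀c² = 319.0 + 105.7 = 424.7 MeV.
(pc)² = E² − (m₀c²)² = (424.7)² − (105.7)² = 1.692 × 10⁵ MeV², so pc = 411.3 MeV.
λ = hc/(pc) = 1240 MeV·fm / 411.3 MeV = 3.01 fm.

λ = 3.01 fm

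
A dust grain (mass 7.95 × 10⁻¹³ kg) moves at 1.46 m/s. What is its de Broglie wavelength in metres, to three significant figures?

λ = 5.71 × 10⁻²² m

p = mv = 7.95 × 10⁻¹³ × 1.46 = 1.161 × 10⁻¹² kg·m/s.
λ = h/p = 6.626 × 10⁻³⁴ / 1.161 × 10⁻¹² = 5.71 × 10⁻²² m.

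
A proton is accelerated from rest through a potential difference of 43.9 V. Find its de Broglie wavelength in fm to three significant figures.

λ = 4320 fm

KE = eV = 1.602 × 10⁻¹⁹ × 43.90 = 7.033 × 10⁻¹⁸ J.
p = √(2mKE) = √(2 × 1.673 × 10⁻²⁷ × 7.033 × 10⁻¹⁸) = 1.534 × 10⁻²² kg·m/s.
λ = h/p = 6.626 × 10⁻³⁴ / 1.534 × 10⁻²² = 4.32 × 10⁻¹² m = 4320 fm.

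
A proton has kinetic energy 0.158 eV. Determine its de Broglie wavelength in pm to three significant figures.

KE = 0.158 eV = 2.531 × 10⁻²⁰ J.
p = √(2mKE) = √(2 × 1.673 × 10⁻²⁷ × 2.531 × 10⁻²⁰) = 9.203 × 10⁻²⁴ kg·m/s.
λ = h/p = 6.626 × 10⁻³⁴ / 9.203 × 10⁻²⁴ = 7.20 × 10⁻¹¹ m = 72.0 pm.

λ = 72.0 pm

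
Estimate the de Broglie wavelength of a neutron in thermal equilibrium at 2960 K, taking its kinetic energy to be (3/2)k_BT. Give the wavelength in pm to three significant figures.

λ = 46.2 pm

KE = (3/2)k_BT = 1.5 × 1.381 × 10⁻²³ × 2960 = 6.132 × 10⁻²⁰ J.
p = √(2mKE) = √(2 × 1.675 × 10⁻²⁷ × 6.132 × 10⁻²⁰) = 1.433 × 10⁻²³ kg·m/s.
λ = h/p = 4.62 × 10⁻¹¹ m = 46.2 pm.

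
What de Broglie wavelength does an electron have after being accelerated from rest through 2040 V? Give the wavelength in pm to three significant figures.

λ = 27.2 pm

KE = eV = 1.602 × 10⁻¹⁹ × 2040 = 3.268 × 10⁻¹⁶ J.
p = √(2mKE) = √(2 × 9.109 × 10⁻³¹ × 3.268 × 10⁻¹⁶) = 2.440 × 10⁻²³ kg·m/s.
λ = h/p = 6.626 × 10⁻³⁴ / 2.440 × 10⁻²³ = 2.72 × 10⁻¹¹ m = 27.2 pm.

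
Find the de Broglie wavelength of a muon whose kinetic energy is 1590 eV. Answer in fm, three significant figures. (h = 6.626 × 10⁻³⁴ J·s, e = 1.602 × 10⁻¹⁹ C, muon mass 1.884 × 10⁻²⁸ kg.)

KE = 1590 eV = 2.547 × 10⁻¹⁶ J.
p = √(2mKE) = √(2 × 1.884 × 10⁻²⁸ × 2.547 × 10⁻¹⁶) = 3.098 × 10⁻²² kg·m/s.
λ = h/p = 6.626 × 10⁻³⁴ / 3.098 × 10⁻²² = 2.14 × 10⁻¹² m = 2140 fm.

λ = 2140 fm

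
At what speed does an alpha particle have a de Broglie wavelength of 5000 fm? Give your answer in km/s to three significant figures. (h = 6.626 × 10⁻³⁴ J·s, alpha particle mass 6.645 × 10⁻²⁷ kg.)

v = 19.9 km/s

p = h/λ = 6.626 × 10⁻³⁴ / 5.000 × 10⁻¹² = 1.325 × 10⁻²² kg·m/s.
v = p/m = 1.325 × 10⁻²² / 6.645 × 10⁻²⁷ = 1.99 × 10⁴ m/s = 19.9 km/s.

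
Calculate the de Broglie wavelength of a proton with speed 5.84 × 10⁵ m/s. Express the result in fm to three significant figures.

p = mv = 1.673 × 10⁻²⁷ × 5.84 × 10⁵ = 9.770 × 10⁻²² kg·m/s.
λ = h/p = 6.626 × 10⁻³⁴ / 9.770 × 10⁻²² = 6.78 × 10⁻¹³ m = 678 fm.

λ = 678 fm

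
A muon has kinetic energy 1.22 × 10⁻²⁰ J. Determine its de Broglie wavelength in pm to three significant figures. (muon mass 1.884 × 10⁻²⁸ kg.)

p = √(2mKE) = √(2 × 1.884 × 10⁻²⁸ × 1.220 × 10⁻²⁰) = 2.144 × 10⁻²⁴ kg·m/s.
λ = h/p = 6.626 × 10⁻³⁴ / 2.144 × 10⁻²⁴ = 3.09 × 10⁻¹⁰ m = 309 pm.

λ = 309 pm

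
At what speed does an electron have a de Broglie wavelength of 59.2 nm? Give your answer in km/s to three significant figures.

v = 12.3 km/s

p = h/λ = 6.626 × 10⁻³⁴ / 5.920 × 10⁻⁸ = 1.119 × 10⁻²⁶ kg·m/s.
v = p/m = 1.119 × 10⁻²⁶ / 9.109 × 10⁻³¹ = 1.23 × 10⁴ m/s = 12.3 km/s.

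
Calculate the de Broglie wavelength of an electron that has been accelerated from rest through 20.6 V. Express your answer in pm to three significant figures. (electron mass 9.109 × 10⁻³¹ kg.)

KE = eV = 1.602 × 10⁻¹⁹ × 20.60 = 3.300 × 10⁻¹⁸ J.
p = √(2mKE) = √(2 × 9.109 × 10⁻³¹ × 3.300 × 10⁻¹⁸) = 2.452 × 10⁻²⁴ kg·m/s.
λ = h/p = 6.626 × 10⁻³⁴ / 2.452 × 10⁻²⁴ = 2.70 × 10⁻¹⁰ m = 270 pm.

λ = 270 pm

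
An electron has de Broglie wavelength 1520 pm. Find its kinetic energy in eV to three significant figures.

KE = 0.651 eV

p = h/λ = 6.626 × 10⁻³⁴ / 1.520 × 10⁻⁹ = 4.359 × 10⁻²⁵ kg·m/s.
KE = p²/(2m) = (4.359 × 10⁻²⁵)² / (2 × 9.109 × 10⁻³¹) = 1.043 × 10⁻¹⁹ J = 0.651 eV.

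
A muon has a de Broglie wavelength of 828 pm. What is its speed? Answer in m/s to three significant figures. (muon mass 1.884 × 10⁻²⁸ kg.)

v = 4250 m/s

p = h/λ = 6.626 × 10⁻³⁴ / 8.280 × 10⁻¹⁰ = 8.002 × 10⁻²⁵ kg·m/s.
v = p/m = 8.002 × 10⁻²⁵ / 1.884 × 10⁻²⁸ = 4.25 × 10³ m/s = 4250 m/s.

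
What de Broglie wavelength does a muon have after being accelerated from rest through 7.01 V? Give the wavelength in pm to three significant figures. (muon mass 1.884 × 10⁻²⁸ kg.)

KE = eV = 1.602 × 10⁻¹⁹ × 7.010 = 1.123 × 10⁻¹⁸ J.
p = √(2mKE) = √(2 × 1.884 × 10⁻²⁸ × 1.123 × 10⁻¹⁸) = 2.057 × 10⁻²³ kg·m/s.
λ = h/p = 6.626 × 10⁻³⁴ / 2.057 × 10⁻²³ = 3.22 × 10⁻¹¹ m = 32.2 pm.

λ = 32.2 pm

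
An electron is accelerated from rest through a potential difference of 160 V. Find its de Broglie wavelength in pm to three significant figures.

KE = eV = 1.602 × 10⁻¹⁹ × 160.0 = 2.563 × 10⁻¹⁷ J.
p = √(2mKE) = √(2 × 9.109 × 10⁻³¹ × 2.563 × 10⁻¹⁷) = 6.833 × 10⁻²⁴ kg·m/s.
λ = h/p = 6.626 × 10⁻³⁴ / 6.833 × 10⁻²⁴ = 9.70 × 10⁻¹¹ m = 97.0 pm.

λ = 97.0 pm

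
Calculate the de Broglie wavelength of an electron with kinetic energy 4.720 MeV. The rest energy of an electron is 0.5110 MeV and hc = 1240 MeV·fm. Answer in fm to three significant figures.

λ = 238 fm

Total energy E = KE + m₀c² = 4.720 + 0.5110 = 5.2310 MeV.
(pc)² = E² − (m₀c²)² = (5.2310)² − (0.5110)² = 27.10 MeV², so pc = 5.206 MeV.
λ = hc/(pc) = 1240 MeV·fm / 5.206 MeV = 238 fm.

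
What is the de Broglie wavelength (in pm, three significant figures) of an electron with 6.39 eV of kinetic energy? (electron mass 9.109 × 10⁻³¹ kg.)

λ = 485 pm

KE = 6.39 eV = 1.024 × 10⁻¹⁸ J.
p = √(2mKE) = √(2 × 9.109 × 10⁻³¹ × 1.024 × 10⁻¹⁸) = 1.366 × 10⁻²⁴ kg·m/s.
λ = h/p = 6.626 × 10⁻³⁴ / 1.366 × 10⁻²⁴ = 4.85 × 10⁻¹⁰ m = 485 pm.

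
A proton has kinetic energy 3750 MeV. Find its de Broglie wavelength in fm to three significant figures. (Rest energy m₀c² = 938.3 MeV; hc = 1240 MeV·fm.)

Total energy E = KE + m₀c² = 3750 + 938.3 = 4688.3 MeV.
(pc)² = E² − (m₀c²)² = (4688.3)² − (938.3)² = 2.110 × 10⁷ MeV², so pc = 4593 MeV.
λ = hc/(pc) = 1240 MeV·fm / 4593 MeV = 0.270 fm.

λ = 0.270 fm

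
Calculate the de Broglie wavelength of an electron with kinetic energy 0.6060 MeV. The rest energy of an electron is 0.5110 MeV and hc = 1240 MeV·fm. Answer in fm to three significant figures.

Total energy E = KE + m₀c² = 0.6060 + 0.5110 = 1.1170 MeV.
(pc)² = E² − (m₀c²)² = (1.1170)² − (0.5110)² = 0.9866 MeV², so pc = 0.9933 MeV.
λ = hc/(pc) = 1240 MeV·fm / 0.9933 MeV = 1250 fm.

λ = 1250 fm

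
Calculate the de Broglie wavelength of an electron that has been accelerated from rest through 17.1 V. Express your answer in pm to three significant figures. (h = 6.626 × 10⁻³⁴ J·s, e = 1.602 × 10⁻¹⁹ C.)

KE = eV = 1.602 × 10⁻¹⁹ × 17.10 = 2.739 × 10⁻¹⁸ J.
p = √(2mKE) = √(2 × 9.109 × 10⁻³¹ × 2.739 × 10⁻¹⁸) = 2.234 × 10⁻²⁴ kg·m/s.
λ = h/p = 6.626 × 10⁻³⁴ / 2.234 × 10⁻²⁴ = 2.97 × 10⁻¹⁰ m = 297 pm.

λ = 297 pm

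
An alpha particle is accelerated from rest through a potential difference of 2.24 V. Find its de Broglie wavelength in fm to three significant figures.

KE = 2eV = 2 × 1.602 × 10⁻¹⁹ × 2.240 = 7.177 × 10⁻¹⁹ J.
p = √(2mKE) = √(2 × 6.645 × 10⁻²⁷ × 7.177 × 10⁻¹⁹) = 9.766 × 10⁻²³ kg·m/s.
λ = h/p = 6.626 × 10⁻³⁴ / 9.766 × 10⁻²³ = 6.78 × 10⁻¹² m = 6780 fm.

λ = 6780 fm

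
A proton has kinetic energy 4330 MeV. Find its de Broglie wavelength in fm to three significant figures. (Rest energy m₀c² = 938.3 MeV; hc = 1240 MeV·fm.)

Total energy E = KE + m₀c² = 4330 + 938.3 = 5268.3 MeV.
(pc)² = E² − (m₀c²)² = (5268.3)² − (938.3)² = 2.687 × 10⁷ MeV², so pc = 5184 MeV.
λ = hc/(pc) = 1240 MeV·fm / 5184 MeV = 0.239 fm.

λ = 0.239 fm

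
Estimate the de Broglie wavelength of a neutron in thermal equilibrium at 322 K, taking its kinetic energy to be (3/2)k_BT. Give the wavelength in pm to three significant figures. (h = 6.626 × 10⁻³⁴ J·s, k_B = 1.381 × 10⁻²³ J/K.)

KE = (3/2)k_BT = 1.5 × 1.381 × 10⁻²³ × 322 = 6.670 × 10⁻²¹ J.
p = √(2mKE) = √(2 × 1.675 × 10⁻²⁷ × 6.670 × 10⁻²¹) = 4.727 × 10⁻²⁴ kg·m/s.
λ = h/p = 1.40 × 10⁻¹⁰ m = 140 pm.

λ = 140 pm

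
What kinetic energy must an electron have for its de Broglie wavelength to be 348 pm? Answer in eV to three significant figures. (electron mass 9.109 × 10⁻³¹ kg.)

KE = 12.4 eV

p = h/λ = 6.626 × 10⁻³⁴ / 3.480 × 10⁻¹⁰ = 1.904 × 10⁻²⁴ kg·m/s.
KE = p²/(2m) = (1.904 × 10⁻²⁴)² / (2 × 9.109 × 10⁻³¹) = 1.990 × 10⁻¹⁸ J = 12.4 eV.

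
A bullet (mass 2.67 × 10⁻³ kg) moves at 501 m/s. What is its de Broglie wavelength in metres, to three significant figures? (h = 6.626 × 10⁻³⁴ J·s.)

p = mv = 2.67 × 10⁻³ × 501 = 1.338 kg·m/s.
λ = h/p = 6.626 × 10⁻³⁴ / 1.338 = 4.95 × 10⁻³⁴ m.

λ = 4.95 × 10⁻³⁴ m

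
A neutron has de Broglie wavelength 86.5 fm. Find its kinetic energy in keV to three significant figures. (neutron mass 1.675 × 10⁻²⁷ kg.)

p = h/λ = 6.626 × 10⁻³⁴ / 8.650 × 10⁻¹⁴ = 7.660 × 10⁻²¹ kg·m/s.
KE = p²/(2m) = (7.660 × 10⁻²¹)² / (2 × 1.675 × 10⁻²⁷) = 1.752 × 10⁻¹⁴ J = 109 keV.

KE = 109 keV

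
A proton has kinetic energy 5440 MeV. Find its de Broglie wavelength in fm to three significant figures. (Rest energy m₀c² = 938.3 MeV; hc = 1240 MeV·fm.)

λ = 0.197 fm

Total energy E = KE + m₀c² = 5440 + 938.3 = 6378.3 MeV.
(pc)² = E² − (m₀c²)² = (6378.3)² − (938.3)² = 3.980 × 10⁷ MeV², so pc = 6309 MeV.
λ = hc/(pc) = 1240 MeV·fm / 6309 MeV = 0.197 fm.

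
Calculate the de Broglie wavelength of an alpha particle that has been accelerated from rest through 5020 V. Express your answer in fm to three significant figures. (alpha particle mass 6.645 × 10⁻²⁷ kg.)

λ = 143 fm

KE = 2eV = 2 × 1.602 × 10⁻¹⁹ × 5020 = 1.608 × 10⁻¹⁵ J.
p = √(2mKE) = √(2 × 6.645 × 10⁻²⁷ × 1.608 × 10⁻¹⁵) = 4.623 × 10⁻²¹ kg·m/s.
λ = h/p = 6.626 × 10⁻³⁴ / 4.623 × 10⁻²¹ = 1.43 × 10⁻¹³ m = 143 fm.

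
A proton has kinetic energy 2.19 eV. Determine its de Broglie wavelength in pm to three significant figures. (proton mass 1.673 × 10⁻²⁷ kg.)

λ = 19.3 pm

KE = 2.19 eV = 3.508 × 10⁻¹⁹ J.
p = √(2mKE) = √(2 × 1.673 × 10⁻²⁷ × 3.508 × 10⁻¹⁹) = 3.426 × 10⁻²³ kg·m/s.
λ = h/p = 6.626 × 10⁻³⁴ / 3.426 × 10⁻²³ = 1.93 × 10⁻¹¹ m = 19.3 pm.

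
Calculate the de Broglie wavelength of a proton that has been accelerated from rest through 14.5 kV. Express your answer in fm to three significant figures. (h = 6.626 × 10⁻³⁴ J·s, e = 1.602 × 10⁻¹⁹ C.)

KE = eV = 1.602 × 10⁻¹⁹ × 1.450 × 10⁴ = 2.323 × 10⁻¹⁵ J.
p = √(2mKE) = √(2 × 1.673 × 10⁻²⁷ × 2.323 × 10⁻¹⁵) = 2.788 × 10⁻²¹ kg·m/s.
λ = h/p = 6.626 × 10⁻³⁴ / 2.788 × 10⁻²¹ = 2.38 × 10⁻¹³ m = 238 fm.

λ = 238 fm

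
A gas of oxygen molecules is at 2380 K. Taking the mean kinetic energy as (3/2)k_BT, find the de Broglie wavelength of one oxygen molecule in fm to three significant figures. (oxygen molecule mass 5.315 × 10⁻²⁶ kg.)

λ = 9150 fm

KE = (3/2)k_BT = 1.5 × 1.381 × 10⁻²³ × 2380 = 4.930 × 10⁻²⁰ J.
p = √(2mKE) = √(2 × 5.315 × 10⁻²⁶ × 4.930 × 10⁻²⁰) = 7.239 × 10⁻²³ kg·m/s.
λ = h/p = 9.15 × 10⁻¹² m = 9150 fm.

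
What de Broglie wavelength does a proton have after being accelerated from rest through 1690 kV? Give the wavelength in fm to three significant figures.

KE = eV = 1.602 × 10⁻¹⁹ × 1.690 × 10⁶ = 2.707 × 10⁻¹³ J.
p = √(2mKE) = √(2 × 1.673 × 10⁻²⁷ × 2.707 × 10⁻¹³) = 3.010 × 10⁻²⁰ kg·m/s.
λ = h/p = 6.626 × 10⁻³⁴ / 3.010 × 10⁻²⁰ = 2.20 × 10⁻¹⁴ m = 22.0 fm.

λ = 22.0 fm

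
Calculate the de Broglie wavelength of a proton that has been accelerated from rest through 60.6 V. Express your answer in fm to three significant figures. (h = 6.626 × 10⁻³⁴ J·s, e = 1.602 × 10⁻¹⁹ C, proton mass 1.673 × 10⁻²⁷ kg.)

λ = 3680 fm

KE = eV = 1.602 × 10⁻¹⁹ × 60.60 = 9.708 × 10⁻¹⁸ J.
p = √(2mKE) = √(2 × 1.673 × 10⁻²⁷ × 9.708 × 10⁻¹⁸) = 1.802 × 10⁻²² kg·m/s.
λ = h/p = 6.626 × 10⁻³⁴ / 1.802 × 10⁻²² = 3.68 × 10⁻¹² m = 3680 fm.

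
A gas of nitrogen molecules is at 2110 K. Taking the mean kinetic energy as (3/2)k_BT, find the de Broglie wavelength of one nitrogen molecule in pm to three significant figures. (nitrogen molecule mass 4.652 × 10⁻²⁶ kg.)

λ = 10.4 pm

KE = (3/2)k_BT = 1.5 × 1.381 × 10⁻²³ × 2110 = 4.371 × 10⁻²⁰ J.
p = √(2mKE) = √(2 × 4.652 × 10⁻²⁶ × 4.371 × 10⁻²⁰) = 6.377 × 10⁻²³ kg·m/s.
λ = h/p = 1.04 × 10⁻¹¹ m = 10.4 pm.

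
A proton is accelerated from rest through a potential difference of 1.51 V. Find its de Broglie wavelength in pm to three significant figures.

KE = eV = 1.602 × 10⁻¹⁹ × 1.510 = 2.419 × 10⁻¹⁹ J.
p = √(2mKE) = √(2 × 1.673 × 10⁻²⁷ × 2.419 × 10⁻¹⁹) = 2.845 × 10⁻²³ kg·m/s.
λ = h/p = 6.626 × 10⁻³⁴ / 2.845 × 10⁻²³ = 2.33 × 10⁻¹¹ m = 23.3 pm.

λ = 23.3 pm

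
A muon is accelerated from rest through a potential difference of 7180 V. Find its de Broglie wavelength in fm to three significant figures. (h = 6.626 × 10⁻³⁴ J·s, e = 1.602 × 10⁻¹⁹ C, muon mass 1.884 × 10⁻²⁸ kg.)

KE = eV = 1.602 × 10⁻¹⁹ × 7180 = 1.150 × 10⁻¹⁵ J.
p = √(2mKE) = √(2 × 1.884 × 10⁻²⁸ × 1.150 × 10⁻¹⁵) = 6.583 × 10⁻²² kg·m/s.
λ = h/p = 6.626 × 10⁻³⁴ / 6.583 × 10⁻²² = 1.01 × 10⁻¹² m = 1010 fm.

λ = 1010 fm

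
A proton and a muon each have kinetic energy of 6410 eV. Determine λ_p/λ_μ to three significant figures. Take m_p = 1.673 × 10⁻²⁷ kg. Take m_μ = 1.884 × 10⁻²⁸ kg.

At fixed KE, p = √(2mKE) so λ = h/p ∝ 1/√m.
λ_p/λ_μ = √(m_μ/m_p) = √(1.884 × 10⁻²⁸/1.673 × 10⁻²⁷) = √(0.1126) = 0.336.

λ_p/λ_μ = 0.336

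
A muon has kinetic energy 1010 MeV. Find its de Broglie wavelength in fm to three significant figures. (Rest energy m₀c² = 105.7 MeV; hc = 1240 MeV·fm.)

λ = 1.12 fm

Total energy E = KE + m₀c² = 1010 + 105.7 = 1115.7 MeV.
(pc)² = E² − (m₀c²)² = (1115.7)² − (105.7)² = 1.234 × 10⁶ MeV², so pc = 1111 MeV.
λ = hc/(pc) = 1240 MeV·fm / 1111 MeV = 1.12 fm.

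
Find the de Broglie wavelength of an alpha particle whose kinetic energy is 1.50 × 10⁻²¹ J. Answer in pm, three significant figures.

λ = 148 pm

p = √(2mKE) = √(2 × 6.645 × 10⁻²⁷ × 1.500 × 10⁻²¹) = 4.465 × 10⁻²⁴ kg·m/s.
λ = h/p = 6.626 × 10⁻³⁴ / 4.465 × 10⁻²⁴ = 1.48 × 10⁻¹⁰ m = 148 pm.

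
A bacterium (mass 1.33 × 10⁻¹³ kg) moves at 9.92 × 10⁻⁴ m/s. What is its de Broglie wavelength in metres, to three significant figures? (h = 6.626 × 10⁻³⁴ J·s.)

p = mv = 1.33 × 10⁻¹³ × 9.92 × 10⁻⁴ = 1.319 × 10⁻¹⁶ kg·m/s.
λ = h/p = 6.626 × 10⁻³⁴ / 1.319 × 10⁻¹⁶ = 5.02 × 10⁻¹⁸ m.

λ = 5.02 × 10⁻¹⁸ m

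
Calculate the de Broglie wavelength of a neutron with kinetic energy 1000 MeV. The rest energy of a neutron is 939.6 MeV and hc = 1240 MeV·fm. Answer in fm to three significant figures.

λ = 0.731 fm

Total energy E = KE + m₀c² = 1000 + 939.6 = 1939.6 MeV.
(pc)² = E² − (m₀c²)² = (1939.6)² − (939.6)² = 2.879 × 10⁶ MeV², so pc = 1697 MeV.
λ = hc/(pc) = 1240 MeV·fm / 1697 MeV = 0.731 fm.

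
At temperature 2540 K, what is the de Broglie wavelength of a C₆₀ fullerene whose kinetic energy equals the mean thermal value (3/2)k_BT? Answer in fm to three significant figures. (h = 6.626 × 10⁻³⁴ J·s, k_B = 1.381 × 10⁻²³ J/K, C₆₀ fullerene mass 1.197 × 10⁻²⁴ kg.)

λ = 1870 fm

KE = (3/2)k_BT = 1.5 × 1.381 × 10⁻²³ × 2540 = 5.262 × 10⁻²⁰ J.
p = √(2mKE) = √(2 × 1.197 × 10⁻²⁴ × 5.262 × 10⁻²⁰) = 3.549 × 10⁻²² kg·m/s.
λ = h/p = 1.87 × 10⁻¹² m = 1870 fm.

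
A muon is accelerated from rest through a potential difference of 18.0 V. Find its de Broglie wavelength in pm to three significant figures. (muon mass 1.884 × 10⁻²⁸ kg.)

λ = 20.1 pm

KE = eV = 1.602 × 10⁻¹⁹ × 18.00 = 2.884 × 10⁻¹⁸ J.
p = √(2mKE) = √(2 × 1.884 × 10⁻²⁸ × 2.884 × 10⁻¹⁸) = 3.296 × 10⁻²³ kg·m/s.
λ = h/p = 6.626 × 10⁻³⁴ / 3.296 × 10⁻²³ = 2.01 × 10⁻¹¹ m = 20.1 pm.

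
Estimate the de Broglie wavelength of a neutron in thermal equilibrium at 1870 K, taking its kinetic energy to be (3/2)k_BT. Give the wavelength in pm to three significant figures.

λ = 58.2 pm

KE = (3/2)k_BT = 1.5 × 1.381 × 10⁻²³ × 1870 = 3.874 × 10⁻²⁰ J.
p = √(2mKE) = √(2 × 1.675 × 10⁻²⁷ × 3.874 × 10⁻²⁰) = 1.139 × 10⁻²³ kg·m/s.
λ = h/p = 5.82 × 10⁻¹¹ m = 58.2 pm.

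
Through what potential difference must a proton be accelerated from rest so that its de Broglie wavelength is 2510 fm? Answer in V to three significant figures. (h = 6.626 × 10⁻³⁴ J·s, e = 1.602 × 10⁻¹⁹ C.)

V = 130 V

p = h/λ = 6.626 × 10⁻³⁴ / 2.510 × 10⁻¹² = 2.640 × 10⁻²² kg·m/s.
KE = p²/(2m) = 2.083 × 10⁻¹⁷ J.
V = KE/e = 2.083 × 10⁻¹⁷ / (1.602 × 10⁻¹⁹) = 130 V.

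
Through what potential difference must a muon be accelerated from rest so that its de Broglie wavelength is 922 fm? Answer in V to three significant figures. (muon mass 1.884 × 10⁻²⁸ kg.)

p = h/λ = 6.626 × 10⁻³⁴ / 9.220 × 10⁻¹³ = 7.187 × 10⁻²² kg·m/s.
KE = p²/(2m) = 1.371 × 10⁻¹⁵ J.
V = KE/e = 1.371 × 10⁻¹⁵ / (1.602 × 10⁻¹⁹) = 8560 V.

V = 8560 V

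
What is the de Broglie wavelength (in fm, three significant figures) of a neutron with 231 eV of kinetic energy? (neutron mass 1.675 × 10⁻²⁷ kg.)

λ = 1880 fm

KE = 231 eV = 3.701 × 10⁻¹⁷ J.
p = √(2mKE) = √(2 × 1.675 × 10⁻²⁷ × 3.701 × 10⁻¹⁷) = 3.521 × 10⁻²² kg·m/s.
λ = h/p = 6.626 × 10⁻³⁴ / 3.521 × 10⁻²² = 1.88 × 10⁻¹² m = 1880 fm.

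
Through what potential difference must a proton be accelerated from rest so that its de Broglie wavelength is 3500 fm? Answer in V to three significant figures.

V = 66.9 V

p = h/λ = 6.626 × 10⁻³⁴ / 3.500 × 10⁻¹² = 1.893 × 10⁻²² kg·m/s.
KE = p²/(2m) = 1.071 × 10⁻¹⁷ J.
V = KE/e = 1.071 × 10⁻¹⁷ / (1.602 × 10⁻¹⁹) = 66.9 V.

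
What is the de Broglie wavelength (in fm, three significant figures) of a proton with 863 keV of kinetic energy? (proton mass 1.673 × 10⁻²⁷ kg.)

λ = 30.8 fm

KE = 863 keV = 1.383 × 10⁻¹³ J.
p = √(2mKE) = √(2 × 1.673 × 10⁻²⁷ × 1.383 × 10⁻¹³) = 2.151 × 10⁻²⁰ kg·m/s.
λ = h/p = 6.626 × 10⁻³⁴ / 2.151 × 10⁻²⁰ = 3.08 × 10⁻¹⁴ m = 30.8 fm.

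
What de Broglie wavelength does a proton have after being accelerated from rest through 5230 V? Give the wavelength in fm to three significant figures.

λ = 396 fm

KE = eV = 1.602 × 10⁻¹⁹ × 5230 = 8.378 × 10⁻¹⁶ J.
p = √(2mKE) = √(2 × 1.673 × 10⁻²⁷ × 8.378 × 10⁻¹⁶) = 1.674 × 10⁻²¹ kg·m/s.
λ = h/p = 6.626 × 10⁻³⁴ / 1.674 × 10⁻²¹ = 3.96 × 10⁻¹³ m = 396 fm.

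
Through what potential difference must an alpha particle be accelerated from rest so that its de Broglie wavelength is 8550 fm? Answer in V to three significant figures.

p = h/λ = 6.626 × 10⁻³⁴ / 8.550 × 10⁻¹² = 7.750 × 10⁻²³ kg·m/s.
KE = p²/(2m) = 4.519 × 10⁻¹⁹ J.
V = KE/2e = 4.519 × 10⁻¹⁹ / (2 × 1.602 × 10⁻¹⁹) = 1.41 V.

V = 1.41 V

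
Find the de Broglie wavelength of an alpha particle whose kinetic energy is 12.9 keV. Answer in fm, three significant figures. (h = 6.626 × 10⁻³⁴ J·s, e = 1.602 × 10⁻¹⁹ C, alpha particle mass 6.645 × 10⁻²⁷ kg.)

λ = 126 fm

KE = 12.9 keV = 2.067 × 10⁻¹⁵ J.
p = √(2mKE) = √(2 × 6.645 × 10⁻²⁷ × 2.067 × 10⁻¹⁵) = 5.241 × 10⁻²¹ kg·m/s.
λ = h/p = 6.626 × 10⁻³⁴ / 5.241 × 10⁻²¹ = 1.26 × 10⁻¹³ m = 126 fm.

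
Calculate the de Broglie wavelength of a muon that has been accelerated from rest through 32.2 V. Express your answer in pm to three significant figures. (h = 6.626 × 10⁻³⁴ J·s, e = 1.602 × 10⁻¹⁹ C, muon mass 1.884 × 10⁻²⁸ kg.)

λ = 15.0 pm

KE = eV = 1.602 × 10⁻¹⁹ × 32.20 = 5.158 × 10⁻¹⁸ J.
p = √(2mKE) = √(2 × 1.884 × 10⁻²⁸ × 5.158 × 10⁻¹⁸) = 4.409 × 10⁻²³ kg·m/s.
λ = h/p = 6.626 × 10⁻³⁴ / 4.409 × 10⁻²³ = 1.50 × 10⁻¹¹ m = 15.0 pm.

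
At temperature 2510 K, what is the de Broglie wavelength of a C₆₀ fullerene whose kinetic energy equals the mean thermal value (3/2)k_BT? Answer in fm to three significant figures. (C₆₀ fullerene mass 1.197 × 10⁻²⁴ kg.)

KE = (3/2)k_BT = 1.5 × 1.381 × 10⁻²³ × 2510 = 5.199 × 10⁻²⁰ J.
p = √(2mKE) = √(2 × 1.197 × 10⁻²⁴ × 5.199 × 10⁻²⁰) = 3.528 × 10⁻²² kg·m/s.
λ = h/p = 1.88 × 10⁻¹² m = 1880 fm.

λ = 1880 fm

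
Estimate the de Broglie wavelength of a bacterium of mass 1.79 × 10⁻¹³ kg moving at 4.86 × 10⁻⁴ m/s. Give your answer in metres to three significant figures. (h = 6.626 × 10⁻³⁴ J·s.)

λ = 7.62 × 10⁻¹⁸ m

p = mv = 1.79 × 10⁻¹³ × 4.86 × 10⁻⁴ = 8.699 × 10⁻¹⁷ kg·m/s.
λ = h/p = 6.626 × 10⁻³⁴ / 8.699 × 10⁻¹⁷ = 7.62 × 10⁻¹⁸ m.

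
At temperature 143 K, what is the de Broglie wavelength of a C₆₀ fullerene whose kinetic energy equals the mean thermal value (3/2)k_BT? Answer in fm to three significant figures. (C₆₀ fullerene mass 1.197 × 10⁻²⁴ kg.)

KE = (3/2)k_BT = 1.5 × 1.381 × 10⁻²³ × 143 = 2.962 × 10⁻²¹ J.
p = √(2mKE) = √(2 × 1.197 × 10⁻²⁴ × 2.962 × 10⁻²¹) = 8.421 × 10⁻²³ kg·m/s.
λ = h/p = 7.87 × 10⁻¹² m = 7870 fm.

λ = 7870 fm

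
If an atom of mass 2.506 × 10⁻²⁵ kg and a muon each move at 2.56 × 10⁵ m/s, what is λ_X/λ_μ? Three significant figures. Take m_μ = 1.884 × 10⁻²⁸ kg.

At fixed v, p = mv so λ = h/(mv) ∝ 1/m.
λ_X/λ_μ = m_μ/m_X = 1.884 × 10⁻²⁸/2.506 × 10⁻²⁵ = 7.52 × 10⁻⁴.

λ_X/λ_μ = 7.52 × 10⁻⁴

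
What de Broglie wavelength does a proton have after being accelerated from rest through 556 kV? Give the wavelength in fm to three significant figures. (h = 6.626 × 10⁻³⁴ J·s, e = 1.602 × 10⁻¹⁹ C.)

λ = 38.4 fm

KE = eV = 1.602 × 10⁻¹⁹ × 5.560 × 10⁵ = 8.907 × 10⁻¹⁴ J.
p = √(2mKE) = √(2 × 1.673 × 10⁻²⁷ × 8.907 × 10⁻¹⁴) = 1.726 × 10⁻²⁰ kg·m/s.
λ = h/p = 6.626 × 10⁻³⁴ / 1.726 × 10⁻²⁰ = 3.84 × 10⁻¹⁴ m = 38.4 fm.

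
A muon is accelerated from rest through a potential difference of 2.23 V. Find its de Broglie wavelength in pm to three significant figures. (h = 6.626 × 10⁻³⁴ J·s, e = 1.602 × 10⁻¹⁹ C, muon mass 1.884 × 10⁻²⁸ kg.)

KE = eV = 1.602 × 10⁻¹⁹ × 2.230 = 3.572 × 10⁻¹⁹ J.
p = √(2mKE) = √(2 × 1.884 × 10⁻²⁸ × 3.572 × 10⁻¹⁹) = 1.160 × 10⁻²³ kg·m/s.
λ = h/p = 6.626 × 10⁻³⁴ / 1.160 × 10⁻²³ = 5.71 × 10⁻¹¹ m = 57.1 pm.

λ = 57.1 pm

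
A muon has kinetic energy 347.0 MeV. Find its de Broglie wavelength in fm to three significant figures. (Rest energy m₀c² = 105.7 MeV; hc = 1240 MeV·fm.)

Total energy E = KE + m₀c² = 347.0 + 105.7 = 452.7 MeV.
(pc)² = E² − (m₀c²)² = (452.7)² − (105.7)² = 1.938 × 10⁵ MeV², so pc = 440.2 MeV.
λ = hc/(pc) = 1240 MeV·fm / 440.2 MeV = 2.82 fm.

λ = 2.82 fm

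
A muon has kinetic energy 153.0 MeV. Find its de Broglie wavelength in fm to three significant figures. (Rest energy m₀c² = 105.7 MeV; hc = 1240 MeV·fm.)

λ = 5.25 fm

Total energy E = KE + m₀c² = 153.0 + 105.7 = 258.7 MeV.
(pc)² = E² − (m₀c²)² = (258.7)² − (105.7)² = 5.575 × 10⁴ MeV², so pc = 236.1 MeV.
λ = hc/(pc) = 1240 MeV·fm / 236.1 MeV = 5.25 fm.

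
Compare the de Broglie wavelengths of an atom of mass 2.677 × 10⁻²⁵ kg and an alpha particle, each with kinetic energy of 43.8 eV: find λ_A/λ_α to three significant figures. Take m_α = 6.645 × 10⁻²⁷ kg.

λ_A/λ_α = 0.158

At fixed KE, p = √(2mKE) so λ = h/p ∝ 1/√m.
λ_A/λ_α = √(m_α/m_A) = √(6.645 × 10⁻²⁷/2.677 × 10⁻²⁵) = √(0.02482) = 0.158.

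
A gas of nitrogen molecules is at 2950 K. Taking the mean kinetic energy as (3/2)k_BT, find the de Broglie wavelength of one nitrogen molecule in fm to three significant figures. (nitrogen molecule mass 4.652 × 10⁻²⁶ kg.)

KE = (3/2)k_BT = 1.5 × 1.381 × 10⁻²³ × 2950 = 6.111 × 10⁻²⁰ J.
p = √(2mKE) = √(2 × 4.652 × 10⁻²⁶ × 6.111 × 10⁻²⁰) = 7.540 × 10⁻²³ kg·m/s.
λ = h/p = 8.79 × 10⁻¹² m = 8790 fm.

λ = 8790 fm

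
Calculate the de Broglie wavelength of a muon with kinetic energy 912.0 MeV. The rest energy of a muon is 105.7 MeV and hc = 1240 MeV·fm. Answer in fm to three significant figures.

λ = 1.23 fm

Total energy E = KE + m₀c² = 912.0 + 105.7 = 1017.7 MeV.
(pc)² = E² − (m₀c²)² = (1017.7)² − (105.7)² = 1.025 × 10⁶ MeV², so pc = 1012 MeV.
λ = hc/(pc) = 1240 MeV·fm / 1012 MeV = 1.23 fm.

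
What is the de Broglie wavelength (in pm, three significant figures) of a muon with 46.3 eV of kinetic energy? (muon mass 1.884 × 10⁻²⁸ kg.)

λ = 12.5 pm

KE = 46.3 eV = 7.417 × 10⁻¹⁸ J.
p = √(2mKE) = √(2 × 1.884 × 10⁻²⁸ × 7.417 × 10⁻¹⁸) = 5.287 × 10⁻²³ kg·m/s.
λ = h/p = 6.626 × 10⁻³⁴ / 5.287 × 10⁻²³ = 1.25 × 10⁻¹¹ m = 12.5 pm.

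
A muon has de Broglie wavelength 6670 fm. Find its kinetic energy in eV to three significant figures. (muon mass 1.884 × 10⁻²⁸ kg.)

p = h/λ = 6.626 × 10⁻³⁴ / 6.670 × 10⁻¹² = 9.934 × 10⁻²³ kg·m/s.
KE = p²/(2m) = (9.934 × 10⁻²³)² / (2 × 1.884 × 10⁻²⁸) = 2.619 × 10⁻¹⁷ J = 163 eV.

KE = 163 eV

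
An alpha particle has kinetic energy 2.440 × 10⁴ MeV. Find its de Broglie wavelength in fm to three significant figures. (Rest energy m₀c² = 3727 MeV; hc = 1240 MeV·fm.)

Total energy E = KE + m₀c² = 2.440 × 10⁴ + 3727 = 28127 MeV.
(pc)² = E² − (m₀c²)² = (28127)² − (3727)² = 7.772 × 10⁸ MeV², so pc = 2.788 × 10⁴ MeV.
λ = hc/(pc) = 1240 MeV·fm / 2.788 × 10⁴ MeV = 0.0445 fm.

λ = 0.0445 fm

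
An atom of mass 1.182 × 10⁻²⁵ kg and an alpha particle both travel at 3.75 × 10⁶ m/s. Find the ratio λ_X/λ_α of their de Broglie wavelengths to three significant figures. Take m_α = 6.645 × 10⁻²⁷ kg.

λ_X/λ_α = 0.0562

At fixed v, p = mv so λ = h/(mv) ∝ 1/m.
λ_X/λ_α = m_α/m_X = 6.645 × 10⁻²⁷/1.182 × 10⁻²⁵ = 0.0562.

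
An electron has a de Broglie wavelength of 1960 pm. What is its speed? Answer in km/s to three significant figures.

v = 371 km/s

p = h/λ = 6.626 × 10⁻³⁴ / 1.960 × 10⁻⁹ = 3.381 × 10⁻²⁵ kg·m/s.
v = p/m = 3.381 × 10⁻²⁵ / 9.109 × 10⁻³¹ = 3.71 × 10⁵ m/s = 371 km/s.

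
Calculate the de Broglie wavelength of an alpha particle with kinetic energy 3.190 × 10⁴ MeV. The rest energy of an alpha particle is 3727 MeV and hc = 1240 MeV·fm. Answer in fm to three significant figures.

λ = 0.0350 fm

Total energy E = KE + m₀c² = 3.190 × 10⁴ + 3727 = 35627 MeV.
(pc)² = E² − (m₀c²)² = (35627)² − (3727)² = 1.255 × 10⁹ MeV², so pc = 3.543 × 10⁴ MeV.
λ = hc/(pc) = 1240 MeV·fm / 3.543 × 10⁴ MeV = 0.0350 fm.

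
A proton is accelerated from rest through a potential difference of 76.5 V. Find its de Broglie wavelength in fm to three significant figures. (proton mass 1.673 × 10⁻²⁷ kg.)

λ = 3270 fm

KE = eV = 1.602 × 10⁻¹⁹ × 76.50 = 1.226 × 10⁻¹⁷ J.
p = √(2mKE) = √(2 × 1.673 × 10⁻²⁷ × 1.226 × 10⁻¹⁷) = 2.025 × 10⁻²² kg·m/s.
λ = h/p = 6.626 × 10⁻³⁴ / 2.025 × 10⁻²² = 3.27 × 10⁻¹² m = 3270 fm.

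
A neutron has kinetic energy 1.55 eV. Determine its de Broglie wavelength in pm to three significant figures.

KE = 1.55 eV = 2.483 × 10⁻¹⁹ J.
p = √(2mKE) = √(2 × 1.675 × 10⁻²⁷ × 2.483 × 10⁻¹⁹) = 2.884 × 10⁻²³ kg·m/s.
λ = h/p = 6.626 × 10⁻³⁴ / 2.884 × 10⁻²³ = 2.30 × 10⁻¹¹ m = 23.0 pm.

λ = 23.0 pm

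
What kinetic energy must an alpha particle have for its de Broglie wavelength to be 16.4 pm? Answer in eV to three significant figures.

KE = 0.767 eV

p = h/λ = 6.626 × 10⁻³⁴ / 1.640 × 10⁻¹¹ = 4.040 × 10⁻²³ kg·m/s.
KE = p²/(2m) = (4.040 × 10⁻²³)² / (2 × 6.645 × 10⁻²⁷) = 1.228 × 10⁻¹⁹ J = 0.767 eV.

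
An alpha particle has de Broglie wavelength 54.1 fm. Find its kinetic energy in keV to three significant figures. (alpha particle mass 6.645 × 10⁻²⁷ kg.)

KE = 70.5 keV

p = h/λ = 6.626 × 10⁻³⁴ / 5.410 × 10⁻¹⁴ = 1.225 × 10⁻²⁰ kg·m/s.
KE = p²/(2m) = (1.225 × 10⁻²⁰)² / (2 × 6.645 × 10⁻²⁷) = 1.129 × 10⁻¹⁴ J = 70.5 keV.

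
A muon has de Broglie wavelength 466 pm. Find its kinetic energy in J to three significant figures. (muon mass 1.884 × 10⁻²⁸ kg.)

p = h/λ = 6.626 × 10⁻³⁴ / 4.660 × 10⁻¹⁰ = 1.422 × 10⁻²⁴ kg·m/s.
KE = p²/(2m) = (1.422 × 10⁻²⁴)² / (2 × 1.884 × 10⁻²⁸) = 5.366 × 10⁻²¹ J = 5.37 × 10⁻²¹ J.

KE = 5.37 × 10⁻²¹ J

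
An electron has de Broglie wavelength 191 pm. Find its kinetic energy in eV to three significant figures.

KE = 41.2 eV

p = h/λ = 6.626 × 10⁻³⁴ / 1.910 × 10⁻¹⁰ = 3.469 × 10⁻²⁴ kg·m/s.
KE = p²/(2m) = (3.469 × 10⁻²⁴)² / (2 × 9.109 × 10⁻³¹) = 6.606 × 10⁻¹⁸ J = 41.2 eV.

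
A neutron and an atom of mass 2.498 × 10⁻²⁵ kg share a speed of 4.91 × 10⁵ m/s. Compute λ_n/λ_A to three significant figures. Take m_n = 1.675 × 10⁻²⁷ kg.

At fixed v, p = mv so λ = h/(mv) ∝ 1/m.
λ_n/λ_A = m_A/m_n = 2.498 × 10⁻²⁵/1.675 × 10⁻²⁷ = 149.

λ_n/λ_A = 149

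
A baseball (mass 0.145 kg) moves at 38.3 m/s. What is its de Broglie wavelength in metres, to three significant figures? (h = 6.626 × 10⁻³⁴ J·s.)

λ = 1.19 × 10⁻³⁴ m

p = mv = 0.145 × 38.3 = 5.553 kg·m/s.
λ = h/p = 6.626 × 10⁻³⁴ / 5.553 = 1.19 × 10⁻³⁴ m.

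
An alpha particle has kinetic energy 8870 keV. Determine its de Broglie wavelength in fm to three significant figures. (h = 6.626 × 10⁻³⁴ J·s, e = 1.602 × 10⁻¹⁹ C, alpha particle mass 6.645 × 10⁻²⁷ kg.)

λ = 4.82 fm

KE = 8870 keV = 1.421 × 10⁻¹² J.
p = √(2mKE) = √(2 × 6.645 × 10⁻²⁷ × 1.421 × 10⁻¹²) = 1.374 × 10⁻¹⁹ kg·m/s.
λ = h/p = 6.626 × 10⁻³⁴ / 1.374 × 10⁻¹⁹ = 4.82 × 10⁻¹⁵ m = 4.82 fm.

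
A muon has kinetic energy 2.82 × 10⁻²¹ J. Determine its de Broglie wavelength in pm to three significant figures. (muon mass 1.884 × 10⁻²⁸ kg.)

p = √(2mKE) = √(2 × 1.884 × 10⁻²⁸ × 2.820 × 10⁻²¹) = 1.031 × 10⁻²⁴ kg·m/s.
λ = h/p = 6.626 × 10⁻³⁴ / 1.031 × 10⁻²⁴ = 6.43 × 10⁻¹⁰ m = 643 pm.

λ = 643 pm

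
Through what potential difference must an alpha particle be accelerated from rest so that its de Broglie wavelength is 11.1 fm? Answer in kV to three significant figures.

V = 837 kV

p = h/λ = 6.626 × 10⁻³⁴ / 1.110 × 10⁻¹⁴ = 5.969 × 10⁻²⁰ kg·m/s.
KE = p²/(2m) = 2.681 × 10⁻¹³ J.
V = KE/2e = 2.681 × 10⁻¹³ / (2 × 1.602 × 10⁻¹⁹) = 837 kV.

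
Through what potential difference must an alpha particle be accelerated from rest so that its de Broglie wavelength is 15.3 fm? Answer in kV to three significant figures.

V = 440 kV

p = h/λ = 6.626 × 10⁻³⁴ / 1.530 × 10⁻¹⁴ = 4.331 × 10⁻²⁰ kg·m/s.
KE = p²/(2m) = 1.411 × 10⁻¹³ J.
V = KE/2e = 1.411 × 10⁻¹³ / (2 × 1.602 × 10⁻¹⁹) = 440 kV.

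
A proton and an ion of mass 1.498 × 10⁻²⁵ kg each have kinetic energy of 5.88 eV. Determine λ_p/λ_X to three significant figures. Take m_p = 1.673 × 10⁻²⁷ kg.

At fixed KE, p = √(2mKE) so λ = h/p ∝ 1/√m.
λ_p/λ_X = √(m_X/m_p) = √(1.498 × 10⁻²⁵/1.673 × 10⁻²⁷) = √(89.54) = 9.46.

λ_p/λ_X = 9.46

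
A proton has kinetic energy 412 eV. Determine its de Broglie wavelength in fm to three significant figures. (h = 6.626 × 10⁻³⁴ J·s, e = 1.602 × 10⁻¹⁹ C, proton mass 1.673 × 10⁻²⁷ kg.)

KE = 412 eV = 6.600 × 10⁻¹⁷ J.
p = √(2mKE) = √(2 × 1.673 × 10⁻²⁷ × 6.600 × 10⁻¹⁷) = 4.699 × 10⁻²² kg·m/s.
λ = h/p = 6.626 × 10⁻³⁴ / 4.699 × 10⁻²² = 1.41 × 10⁻¹² m = 1410 fm.

λ = 1410 fm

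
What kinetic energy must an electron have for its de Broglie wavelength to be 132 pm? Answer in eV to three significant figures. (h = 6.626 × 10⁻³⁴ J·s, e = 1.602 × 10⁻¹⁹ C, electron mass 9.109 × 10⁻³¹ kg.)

p = h/λ = 6.626 × 10⁻³⁴ / 1.320 × 10⁻¹⁰ = 5.020 × 10⁻²⁴ kg·m/s.
KE = p²/(2m) = (5.020 × 10⁻²⁴)² / (2 × 9.109 × 10⁻³¹) = 1.383 × 10⁻¹⁷ J = 86.3 eV.

KE = 86.3 eV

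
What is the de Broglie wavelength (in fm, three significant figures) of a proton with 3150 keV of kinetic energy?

λ = 16.1 fm

KE = 3150 keV = 5.046 × 10⁻¹³ J.
p = √(2mKE) = √(2 × 1.673 × 10⁻²⁷ × 5.046 × 10⁻¹³) = 4.109 × 10⁻²⁰ kg·m/s.
λ = h/p = 6.626 × 10⁻³⁴ / 4.109 × 10⁻²⁰ = 1.61 × 10⁻¹⁴ m = 16.1 fm.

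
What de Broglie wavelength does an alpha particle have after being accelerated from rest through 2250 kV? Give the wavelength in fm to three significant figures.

KE = 2eV = 2 × 1.602 × 10⁻¹⁹ × 2.250 × 10⁶ = 7.209 × 10⁻¹³ J.
p = √(2mKE) = √(2 × 6.645 × 10⁻²⁷ × 7.209 × 10⁻¹³) = 9.788 × 10⁻²⁰ kg·m/s.
λ = h/p = 6.626 × 10⁻³⁴ / 9.788 × 10⁻²⁰ = 6.77 × 10⁻¹⁵ m = 6.77 fm.

λ = 6.77 fm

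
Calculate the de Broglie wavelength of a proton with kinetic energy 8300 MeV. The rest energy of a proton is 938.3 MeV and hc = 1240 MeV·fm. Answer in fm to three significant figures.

λ = 0.135 fm

Total energy E = KE + m₀c² = 8300 + 938.3 = 9238.3 MeV.
(pc)² = E² − (m₀c²)² = (9238.3)² − (938.3)² = 8.447 × 10⁷ MeV², so pc = 9191 MeV.
λ = hc/(pc) = 1240 MeV·fm / 9191 MeV = 0.135 fm.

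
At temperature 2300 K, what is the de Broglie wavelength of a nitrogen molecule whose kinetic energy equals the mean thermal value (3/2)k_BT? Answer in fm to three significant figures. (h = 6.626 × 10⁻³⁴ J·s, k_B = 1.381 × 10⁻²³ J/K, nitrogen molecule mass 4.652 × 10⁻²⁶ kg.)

KE = (3/2)k_BT = 1.5 × 1.381 × 10⁻²³ × 2300 = 4.764 × 10⁻²⁰ J.
p = √(2mKE) = √(2 × 4.652 × 10⁻²⁶ × 4.764 × 10⁻²⁰) = 6.658 × 10⁻²³ kg·m/s.
λ = h/p = 9.95 × 10⁻¹² m = 9950 fm.

λ = 9950 fm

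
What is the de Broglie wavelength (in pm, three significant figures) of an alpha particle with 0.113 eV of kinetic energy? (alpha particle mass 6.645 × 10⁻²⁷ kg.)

λ = 42.7 pm

KE = 0.113 eV = 1.810 × 10⁻²⁰ J.
p = √(2mKE) = √(2 × 6.645 × 10⁻²⁷ × 1.810 × 10⁻²⁰) = 1.551 × 10⁻²³ kg·m/s.
λ = h/p = 6.626 × 10⁻³⁴ / 1.551 × 10⁻²³ = 4.27 × 10⁻¹¹ m = 42.7 pm.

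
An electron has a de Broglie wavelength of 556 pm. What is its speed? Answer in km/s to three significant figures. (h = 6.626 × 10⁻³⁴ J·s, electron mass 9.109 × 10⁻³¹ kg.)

p = h/λ = 6.626 × 10⁻³⁴ / 5.560 × 10⁻¹⁰ = 1.192 × 10⁻²⁴ kg·m/s.
v = p/m = 1.192 × 10⁻²⁴ / 9.109 × 10⁻³¹ = 1.31 × 10⁶ m/s = 1310 km/s.

v = 1310 km/s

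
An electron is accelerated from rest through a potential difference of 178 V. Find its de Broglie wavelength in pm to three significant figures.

λ = 91.9 pm

KE = eV = 1.602 × 10⁻¹⁹ × 178.0 = 2.852 × 10⁻¹⁷ J.
p = √(2mKE) = √(2 × 9.109 × 10⁻³¹ × 2.852 × 10⁻¹⁷) = 7.208 × 10⁻²⁴ kg·m/s.
λ = h/p = 6.626 × 10⁻³⁴ / 7.208 × 10⁻²⁴ = 9.19 × 10⁻¹¹ m = 91.9 pm.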